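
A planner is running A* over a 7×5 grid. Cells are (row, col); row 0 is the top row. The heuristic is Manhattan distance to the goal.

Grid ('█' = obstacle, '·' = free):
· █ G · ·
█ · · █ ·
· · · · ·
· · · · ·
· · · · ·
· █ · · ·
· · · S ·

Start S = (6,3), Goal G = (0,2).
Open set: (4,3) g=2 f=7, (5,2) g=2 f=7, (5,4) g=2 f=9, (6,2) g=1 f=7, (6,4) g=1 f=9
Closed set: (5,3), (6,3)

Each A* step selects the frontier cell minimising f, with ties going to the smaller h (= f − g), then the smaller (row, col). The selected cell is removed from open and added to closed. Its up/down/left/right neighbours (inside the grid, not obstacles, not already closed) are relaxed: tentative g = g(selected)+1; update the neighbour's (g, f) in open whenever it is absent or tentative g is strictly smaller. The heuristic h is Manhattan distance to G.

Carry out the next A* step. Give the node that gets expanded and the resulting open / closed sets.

expanded=(4,3); open=[(3,3) g=3 f=7, (4,2) g=3 f=7, (4,4) g=3 f=9, (5,2) g=2 f=7, (5,4) g=2 f=9, (6,2) g=1 f=7, (6,4) g=1 f=9]; closed=[(4,3), (5,3), (6,3)]

step 1: expand (4,3) (f=7, h=5) → closed; open now [(3,3) g=3 f=7, (4,2) g=3 f=7, (4,4) g=3 f=9, (5,2) g=2 f=7, (5,4) g=2 f=9, (6,2) g=1 f=7, (6,4) g=1 f=9]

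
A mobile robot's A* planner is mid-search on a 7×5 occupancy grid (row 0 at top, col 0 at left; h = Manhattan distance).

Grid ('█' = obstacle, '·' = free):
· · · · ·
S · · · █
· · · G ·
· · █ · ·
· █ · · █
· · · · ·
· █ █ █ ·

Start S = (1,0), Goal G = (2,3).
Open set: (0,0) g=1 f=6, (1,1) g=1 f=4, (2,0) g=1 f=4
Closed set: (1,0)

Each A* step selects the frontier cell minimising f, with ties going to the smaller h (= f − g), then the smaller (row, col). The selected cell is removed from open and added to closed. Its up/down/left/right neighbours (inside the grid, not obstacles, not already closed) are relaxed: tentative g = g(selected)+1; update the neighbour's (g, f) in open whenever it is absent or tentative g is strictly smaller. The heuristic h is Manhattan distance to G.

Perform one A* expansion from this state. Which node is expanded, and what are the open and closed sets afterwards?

expanded=(1,1); open=[(0,0) g=1 f=6, (0,1) g=2 f=6, (1,2) g=2 f=4, (2,0) g=1 f=4, (2,1) g=2 f=4]; closed=[(1,0), (1,1)]

step 1: expand (1,1) (f=4, h=3) → closed; open now [(0,0) g=1 f=6, (0,1) g=2 f=6, (1,2) g=2 f=4, (2,0) g=1 f=4, (2,1) g=2 f=4]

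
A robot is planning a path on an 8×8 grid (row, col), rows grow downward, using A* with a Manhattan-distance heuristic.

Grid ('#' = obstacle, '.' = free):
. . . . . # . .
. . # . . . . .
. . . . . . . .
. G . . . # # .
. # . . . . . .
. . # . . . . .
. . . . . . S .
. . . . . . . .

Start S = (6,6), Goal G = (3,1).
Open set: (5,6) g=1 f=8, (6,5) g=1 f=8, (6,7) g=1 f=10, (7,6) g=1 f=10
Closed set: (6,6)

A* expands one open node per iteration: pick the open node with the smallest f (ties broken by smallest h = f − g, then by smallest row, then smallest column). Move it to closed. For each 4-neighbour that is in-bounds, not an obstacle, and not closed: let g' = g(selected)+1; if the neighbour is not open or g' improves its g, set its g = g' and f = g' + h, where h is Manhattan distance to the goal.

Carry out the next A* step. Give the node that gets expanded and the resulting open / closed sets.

expanded=(5,6); open=[(4,6) g=2 f=8, (5,5) g=2 f=8, (5,7) g=2 f=10, (6,5) g=1 f=8, (6,7) g=1 f=10, (7,6) g=1 f=10]; closed=[(5,6), (6,6)]

step 1: expand (5,6) (f=8, h=7) → closed; open now [(4,6) g=2 f=8, (5,5) g=2 f=8, (5,7) g=2 f=10, (6,5) g=1 f=8, (6,7) g=1 f=10, (7,6) g=1 f=10]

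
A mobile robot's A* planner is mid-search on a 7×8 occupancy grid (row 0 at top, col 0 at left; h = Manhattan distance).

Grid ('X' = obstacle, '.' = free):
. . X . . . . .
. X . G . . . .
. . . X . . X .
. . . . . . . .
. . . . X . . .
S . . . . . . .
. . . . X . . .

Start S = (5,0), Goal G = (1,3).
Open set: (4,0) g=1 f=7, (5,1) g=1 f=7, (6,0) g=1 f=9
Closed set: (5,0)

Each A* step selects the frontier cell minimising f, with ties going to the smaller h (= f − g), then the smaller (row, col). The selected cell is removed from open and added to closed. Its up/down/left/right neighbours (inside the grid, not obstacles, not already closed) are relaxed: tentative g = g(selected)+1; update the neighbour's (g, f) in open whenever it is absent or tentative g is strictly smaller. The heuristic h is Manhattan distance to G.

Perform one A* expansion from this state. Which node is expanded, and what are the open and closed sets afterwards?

expanded=(4,0); open=[(3,0) g=2 f=7, (4,1) g=2 f=7, (5,1) g=1 f=7, (6,0) g=1 f=9]; closed=[(4,0), (5,0)]

step 1: expand (4,0) (f=7, h=6) → closed; open now [(3,0) g=2 f=7, (4,1) g=2 f=7, (5,1) g=1 f=7, (6,0) g=1 f=9]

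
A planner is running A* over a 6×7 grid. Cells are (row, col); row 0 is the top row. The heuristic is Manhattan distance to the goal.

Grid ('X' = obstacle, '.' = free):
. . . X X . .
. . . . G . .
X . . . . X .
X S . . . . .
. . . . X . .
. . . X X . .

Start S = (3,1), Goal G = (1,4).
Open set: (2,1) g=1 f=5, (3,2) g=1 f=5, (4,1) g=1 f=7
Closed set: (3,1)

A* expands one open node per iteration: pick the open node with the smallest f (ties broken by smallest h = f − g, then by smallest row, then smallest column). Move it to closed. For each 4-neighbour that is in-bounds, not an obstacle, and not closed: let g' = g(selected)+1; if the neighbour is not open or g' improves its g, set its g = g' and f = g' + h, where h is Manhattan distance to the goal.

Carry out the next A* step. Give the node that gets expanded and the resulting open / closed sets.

step 1: expand (2,1) (f=5, h=4) → closed; open now [(1,1) g=2 f=5, (2,2) g=2 f=5, (3,2) g=1 f=5, (4,1) g=1 f=7]

expanded=(2,1); open=[(1,1) g=2 f=5, (2,2) g=2 f=5, (3,2) g=1 f=5, (4,1) g=1 f=7]; closed=[(2,1), (3,1)]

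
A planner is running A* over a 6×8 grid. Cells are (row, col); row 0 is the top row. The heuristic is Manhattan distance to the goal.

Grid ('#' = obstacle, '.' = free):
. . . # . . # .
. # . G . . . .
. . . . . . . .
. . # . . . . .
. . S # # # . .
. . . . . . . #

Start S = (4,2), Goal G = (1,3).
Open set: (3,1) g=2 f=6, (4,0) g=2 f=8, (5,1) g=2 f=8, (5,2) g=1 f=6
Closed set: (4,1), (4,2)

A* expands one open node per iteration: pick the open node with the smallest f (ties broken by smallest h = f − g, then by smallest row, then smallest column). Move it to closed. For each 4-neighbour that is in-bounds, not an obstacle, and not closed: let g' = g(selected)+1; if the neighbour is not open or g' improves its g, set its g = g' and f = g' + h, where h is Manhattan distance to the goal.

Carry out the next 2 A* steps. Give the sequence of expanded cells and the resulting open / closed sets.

order=[(3,1) → (2,1)]; open=[(2,0) g=4 f=8, (2,2) g=4 f=6, (3,0) g=3 f=8, (4,0) g=2 f=8, (5,1) g=2 f=8, (5,2) g=1 f=6]; closed=[(2,1), (3,1), (4,1), (4,2)]

step 1: expand (3,1) (f=6, h=4) → closed; open now [(2,1) g=3 f=6, (3,0) g=3 f=8, (4,0) g=2 f=8, (5,1) g=2 f=8, (5,2) g=1 f=6]
step 2: expand (2,1) (f=6, h=3) → closed; open now [(2,0) g=4 f=8, (2,2) g=4 f=6, (3,0) g=3 f=8, (4,0) g=2 f=8, (5,1) g=2 f=8, (5,2) g=1 f=6]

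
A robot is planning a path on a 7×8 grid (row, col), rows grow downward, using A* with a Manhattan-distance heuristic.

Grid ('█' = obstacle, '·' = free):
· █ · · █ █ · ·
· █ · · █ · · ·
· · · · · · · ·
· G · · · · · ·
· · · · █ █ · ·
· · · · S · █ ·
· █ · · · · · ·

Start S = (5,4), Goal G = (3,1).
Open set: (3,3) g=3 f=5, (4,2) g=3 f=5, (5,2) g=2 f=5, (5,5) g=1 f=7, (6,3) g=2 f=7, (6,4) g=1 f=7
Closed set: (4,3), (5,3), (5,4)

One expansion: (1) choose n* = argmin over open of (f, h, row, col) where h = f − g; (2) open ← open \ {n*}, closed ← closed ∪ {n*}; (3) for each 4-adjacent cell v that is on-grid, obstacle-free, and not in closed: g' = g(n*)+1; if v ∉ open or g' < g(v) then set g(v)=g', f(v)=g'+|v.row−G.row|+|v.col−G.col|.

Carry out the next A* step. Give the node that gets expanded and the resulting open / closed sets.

expanded=(3,3); open=[(2,3) g=4 f=7, (3,2) g=4 f=5, (3,4) g=4 f=7, (4,2) g=3 f=5, (5,2) g=2 f=5, (5,5) g=1 f=7, (6,3) g=2 f=7, (6,4) g=1 f=7]; closed=[(3,3), (4,3), (5,3), (5,4)]

step 1: expand (3,3) (f=5, h=2) → closed; open now [(2,3) g=4 f=7, (3,2) g=4 f=5, (3,4) g=4 f=7, (4,2) g=3 f=5, (5,2) g=2 f=5, (5,5) g=1 f=7, (6,3) g=2 f=7, (6,4) g=1 f=7]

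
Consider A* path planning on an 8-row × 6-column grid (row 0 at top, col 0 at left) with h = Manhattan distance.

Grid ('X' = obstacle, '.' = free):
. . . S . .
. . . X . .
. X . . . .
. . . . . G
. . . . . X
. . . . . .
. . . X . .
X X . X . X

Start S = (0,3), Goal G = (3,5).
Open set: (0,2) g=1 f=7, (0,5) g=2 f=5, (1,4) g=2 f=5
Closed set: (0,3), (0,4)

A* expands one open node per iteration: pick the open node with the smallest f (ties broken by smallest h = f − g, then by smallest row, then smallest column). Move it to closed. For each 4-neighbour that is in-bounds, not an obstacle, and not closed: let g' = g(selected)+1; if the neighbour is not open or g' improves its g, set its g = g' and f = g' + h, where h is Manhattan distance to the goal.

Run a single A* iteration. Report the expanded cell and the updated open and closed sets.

step 1: expand (0,5) (f=5, h=3) → closed; open now [(0,2) g=1 f=7, (1,4) g=2 f=5, (1,5) g=3 f=5]

expanded=(0,5); open=[(0,2) g=1 f=7, (1,4) g=2 f=5, (1,5) g=3 f=5]; closed=[(0,3), (0,4), (0,5)]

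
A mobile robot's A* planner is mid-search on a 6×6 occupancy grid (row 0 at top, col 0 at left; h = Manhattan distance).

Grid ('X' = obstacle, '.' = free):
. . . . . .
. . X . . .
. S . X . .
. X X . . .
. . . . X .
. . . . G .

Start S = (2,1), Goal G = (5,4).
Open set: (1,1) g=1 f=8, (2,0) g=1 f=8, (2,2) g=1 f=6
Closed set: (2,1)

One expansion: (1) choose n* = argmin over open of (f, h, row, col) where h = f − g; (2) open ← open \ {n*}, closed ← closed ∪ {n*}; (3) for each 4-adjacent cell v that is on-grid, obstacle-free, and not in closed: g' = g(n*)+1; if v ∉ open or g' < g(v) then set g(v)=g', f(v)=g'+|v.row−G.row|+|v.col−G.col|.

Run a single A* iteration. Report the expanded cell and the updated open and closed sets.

expanded=(2,2); open=[(1,1) g=1 f=8, (2,0) g=1 f=8]; closed=[(2,1), (2,2)]

step 1: expand (2,2) (f=6, h=5) → closed; open now [(1,1) g=1 f=8, (2,0) g=1 f=8]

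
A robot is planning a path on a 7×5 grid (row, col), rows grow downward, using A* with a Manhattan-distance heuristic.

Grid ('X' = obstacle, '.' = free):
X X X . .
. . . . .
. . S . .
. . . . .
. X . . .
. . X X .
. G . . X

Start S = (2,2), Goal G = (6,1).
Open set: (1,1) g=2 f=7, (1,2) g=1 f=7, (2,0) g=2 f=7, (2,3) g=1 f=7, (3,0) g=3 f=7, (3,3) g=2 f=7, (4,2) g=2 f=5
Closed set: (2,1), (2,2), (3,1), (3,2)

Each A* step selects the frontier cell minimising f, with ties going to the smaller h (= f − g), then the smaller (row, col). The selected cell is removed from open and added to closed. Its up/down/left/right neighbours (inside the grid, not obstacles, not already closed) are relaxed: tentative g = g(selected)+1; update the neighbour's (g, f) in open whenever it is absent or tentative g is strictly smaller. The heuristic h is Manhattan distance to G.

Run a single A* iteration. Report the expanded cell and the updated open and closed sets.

expanded=(4,2); open=[(1,1) g=2 f=7, (1,2) g=1 f=7, (2,0) g=2 f=7, (2,3) g=1 f=7, (3,0) g=3 f=7, (3,3) g=2 f=7, (4,3) g=3 f=7]; closed=[(2,1), (2,2), (3,1), (3,2), (4,2)]

step 1: expand (4,2) (f=5, h=3) → closed; open now [(1,1) g=2 f=7, (1,2) g=1 f=7, (2,0) g=2 f=7, (2,3) g=1 f=7, (3,0) g=3 f=7, (3,3) g=2 f=7, (4,3) g=3 f=7]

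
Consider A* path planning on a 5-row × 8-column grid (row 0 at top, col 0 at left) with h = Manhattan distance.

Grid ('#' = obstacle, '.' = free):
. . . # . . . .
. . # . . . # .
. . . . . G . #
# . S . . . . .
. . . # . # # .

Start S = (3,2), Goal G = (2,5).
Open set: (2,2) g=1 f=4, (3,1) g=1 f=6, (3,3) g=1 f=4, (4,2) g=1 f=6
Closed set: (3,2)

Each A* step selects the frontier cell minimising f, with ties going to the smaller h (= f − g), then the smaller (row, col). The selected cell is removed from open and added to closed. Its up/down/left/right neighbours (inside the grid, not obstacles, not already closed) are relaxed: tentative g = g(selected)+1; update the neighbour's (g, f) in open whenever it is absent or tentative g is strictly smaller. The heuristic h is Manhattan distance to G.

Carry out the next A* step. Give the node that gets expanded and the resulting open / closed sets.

step 1: expand (2,2) (f=4, h=3) → closed; open now [(2,1) g=2 f=6, (2,3) g=2 f=4, (3,1) g=1 f=6, (3,3) g=1 f=4, (4,2) g=1 f=6]

expanded=(2,2); open=[(2,1) g=2 f=6, (2,3) g=2 f=4, (3,1) g=1 f=6, (3,3) g=1 f=4, (4,2) g=1 f=6]; closed=[(2,2), (3,2)]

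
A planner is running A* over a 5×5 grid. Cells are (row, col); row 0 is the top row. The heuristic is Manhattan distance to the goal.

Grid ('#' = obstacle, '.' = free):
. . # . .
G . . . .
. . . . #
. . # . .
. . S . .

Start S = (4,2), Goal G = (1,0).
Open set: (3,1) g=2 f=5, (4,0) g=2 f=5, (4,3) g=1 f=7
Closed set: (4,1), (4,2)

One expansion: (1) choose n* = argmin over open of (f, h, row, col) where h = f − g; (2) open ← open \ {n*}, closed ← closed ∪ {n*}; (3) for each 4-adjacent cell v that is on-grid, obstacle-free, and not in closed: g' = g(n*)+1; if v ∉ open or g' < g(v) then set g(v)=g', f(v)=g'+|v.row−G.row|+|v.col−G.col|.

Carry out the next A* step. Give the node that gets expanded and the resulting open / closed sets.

step 1: expand (3,1) (f=5, h=3) → closed; open now [(2,1) g=3 f=5, (3,0) g=3 f=5, (4,0) g=2 f=5, (4,3) g=1 f=7]

expanded=(3,1); open=[(2,1) g=3 f=5, (3,0) g=3 f=5, (4,0) g=2 f=5, (4,3) g=1 f=7]; closed=[(3,1), (4,1), (4,2)]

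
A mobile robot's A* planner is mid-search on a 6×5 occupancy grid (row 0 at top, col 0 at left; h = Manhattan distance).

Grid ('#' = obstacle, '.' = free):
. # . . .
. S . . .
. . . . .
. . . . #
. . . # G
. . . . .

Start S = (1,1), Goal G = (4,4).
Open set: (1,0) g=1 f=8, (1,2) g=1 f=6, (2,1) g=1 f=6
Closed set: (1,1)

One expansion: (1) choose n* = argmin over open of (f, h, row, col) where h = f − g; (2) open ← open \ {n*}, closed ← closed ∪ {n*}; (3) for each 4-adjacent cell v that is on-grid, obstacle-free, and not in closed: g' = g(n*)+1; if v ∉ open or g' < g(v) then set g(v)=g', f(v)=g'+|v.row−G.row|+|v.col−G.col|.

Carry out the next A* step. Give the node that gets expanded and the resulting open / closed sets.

expanded=(1,2); open=[(0,2) g=2 f=8, (1,0) g=1 f=8, (1,3) g=2 f=6, (2,1) g=1 f=6, (2,2) g=2 f=6]; closed=[(1,1), (1,2)]

step 1: expand (1,2) (f=6, h=5) → closed; open now [(0,2) g=2 f=8, (1,0) g=1 f=8, (1,3) g=2 f=6, (2,1) g=1 f=6, (2,2) g=2 f=6]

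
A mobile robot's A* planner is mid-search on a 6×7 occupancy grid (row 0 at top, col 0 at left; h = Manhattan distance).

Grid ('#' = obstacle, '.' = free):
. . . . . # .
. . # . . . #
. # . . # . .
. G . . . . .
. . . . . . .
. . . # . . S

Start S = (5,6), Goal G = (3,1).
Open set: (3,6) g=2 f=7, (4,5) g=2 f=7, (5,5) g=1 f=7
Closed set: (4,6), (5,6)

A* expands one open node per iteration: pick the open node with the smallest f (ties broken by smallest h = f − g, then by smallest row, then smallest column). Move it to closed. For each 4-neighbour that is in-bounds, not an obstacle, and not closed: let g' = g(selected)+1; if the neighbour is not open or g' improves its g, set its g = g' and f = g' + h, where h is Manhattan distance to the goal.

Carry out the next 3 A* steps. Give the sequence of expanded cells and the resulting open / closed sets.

step 1: expand (3,6) (f=7, h=5) → closed; open now [(2,6) g=3 f=9, (3,5) g=3 f=7, (4,5) g=2 f=7, (5,5) g=1 f=7]
step 2: expand (3,5) (f=7, h=4) → closed; open now [(2,5) g=4 f=9, (2,6) g=3 f=9, (3,4) g=4 f=7, (4,5) g=2 f=7, (5,5) g=1 f=7]
step 3: expand (3,4) (f=7, h=3) → closed; open now [(2,5) g=4 f=9, (2,6) g=3 f=9, (3,3) g=5 f=7, (4,4) g=5 f=9, (4,5) g=2 f=7, (5,5) g=1 f=7]

order=[(3,6) → (3,5) → (3,4)]; open=[(2,5) g=4 f=9, (2,6) g=3 f=9, (3,3) g=5 f=7, (4,4) g=5 f=9, (4,5) g=2 f=7, (5,5) g=1 f=7]; closed=[(3,4), (3,5), (3,6), (4,6), (5,6)]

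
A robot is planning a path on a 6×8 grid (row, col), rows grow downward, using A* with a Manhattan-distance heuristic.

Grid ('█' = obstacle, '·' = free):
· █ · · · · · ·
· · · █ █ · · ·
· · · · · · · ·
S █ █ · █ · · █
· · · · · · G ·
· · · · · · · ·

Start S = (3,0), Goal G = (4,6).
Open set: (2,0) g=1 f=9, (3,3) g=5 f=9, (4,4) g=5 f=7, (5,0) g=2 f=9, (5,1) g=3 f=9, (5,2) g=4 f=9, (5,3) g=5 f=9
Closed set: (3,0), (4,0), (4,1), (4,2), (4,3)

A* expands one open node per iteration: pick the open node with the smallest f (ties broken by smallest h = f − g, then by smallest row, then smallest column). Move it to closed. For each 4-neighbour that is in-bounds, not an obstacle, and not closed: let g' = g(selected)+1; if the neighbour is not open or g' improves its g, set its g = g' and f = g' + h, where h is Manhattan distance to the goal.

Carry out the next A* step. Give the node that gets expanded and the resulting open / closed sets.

expanded=(4,4); open=[(2,0) g=1 f=9, (3,3) g=5 f=9, (4,5) g=6 f=7, (5,0) g=2 f=9, (5,1) g=3 f=9, (5,2) g=4 f=9, (5,3) g=5 f=9, (5,4) g=6 f=9]; closed=[(3,0), (4,0), (4,1), (4,2), (4,3), (4,4)]

step 1: expand (4,4) (f=7, h=2) → closed; open now [(2,0) g=1 f=9, (3,3) g=5 f=9, (4,5) g=6 f=7, (5,0) g=2 f=9, (5,1) g=3 f=9, (5,2) g=4 f=9, (5,3) g=5 f=9, (5,4) g=6 f=9]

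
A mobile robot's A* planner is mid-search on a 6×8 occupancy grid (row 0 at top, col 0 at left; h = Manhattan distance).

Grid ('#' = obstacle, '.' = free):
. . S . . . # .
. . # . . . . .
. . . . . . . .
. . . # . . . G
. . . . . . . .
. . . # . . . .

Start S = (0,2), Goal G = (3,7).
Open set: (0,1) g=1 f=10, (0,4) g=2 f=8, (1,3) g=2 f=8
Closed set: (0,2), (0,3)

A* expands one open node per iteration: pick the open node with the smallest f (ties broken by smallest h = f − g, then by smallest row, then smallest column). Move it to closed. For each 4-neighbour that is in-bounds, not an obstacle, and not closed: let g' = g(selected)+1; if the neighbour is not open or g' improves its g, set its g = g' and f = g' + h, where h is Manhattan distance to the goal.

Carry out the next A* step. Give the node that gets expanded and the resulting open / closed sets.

expanded=(0,4); open=[(0,1) g=1 f=10, (0,5) g=3 f=8, (1,3) g=2 f=8, (1,4) g=3 f=8]; closed=[(0,2), (0,3), (0,4)]

step 1: expand (0,4) (f=8, h=6) → closed; open now [(0,1) g=1 f=10, (0,5) g=3 f=8, (1,3) g=2 f=8, (1,4) g=3 f=8]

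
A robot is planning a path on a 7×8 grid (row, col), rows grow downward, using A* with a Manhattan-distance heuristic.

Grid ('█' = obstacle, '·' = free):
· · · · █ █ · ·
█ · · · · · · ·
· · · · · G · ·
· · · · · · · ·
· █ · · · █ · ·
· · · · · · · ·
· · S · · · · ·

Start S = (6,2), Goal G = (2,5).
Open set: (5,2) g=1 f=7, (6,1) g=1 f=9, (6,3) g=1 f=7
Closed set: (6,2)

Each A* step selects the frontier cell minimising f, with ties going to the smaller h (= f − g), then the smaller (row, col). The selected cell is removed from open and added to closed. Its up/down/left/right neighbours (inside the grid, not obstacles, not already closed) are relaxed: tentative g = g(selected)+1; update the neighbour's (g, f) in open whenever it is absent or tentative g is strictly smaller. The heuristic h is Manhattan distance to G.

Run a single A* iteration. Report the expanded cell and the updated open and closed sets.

step 1: expand (5,2) (f=7, h=6) → closed; open now [(4,2) g=2 f=7, (5,1) g=2 f=9, (5,3) g=2 f=7, (6,1) g=1 f=9, (6,3) g=1 f=7]

expanded=(5,2); open=[(4,2) g=2 f=7, (5,1) g=2 f=9, (5,3) g=2 f=7, (6,1) g=1 f=9, (6,3) g=1 f=7]; closed=[(5,2), (6,2)]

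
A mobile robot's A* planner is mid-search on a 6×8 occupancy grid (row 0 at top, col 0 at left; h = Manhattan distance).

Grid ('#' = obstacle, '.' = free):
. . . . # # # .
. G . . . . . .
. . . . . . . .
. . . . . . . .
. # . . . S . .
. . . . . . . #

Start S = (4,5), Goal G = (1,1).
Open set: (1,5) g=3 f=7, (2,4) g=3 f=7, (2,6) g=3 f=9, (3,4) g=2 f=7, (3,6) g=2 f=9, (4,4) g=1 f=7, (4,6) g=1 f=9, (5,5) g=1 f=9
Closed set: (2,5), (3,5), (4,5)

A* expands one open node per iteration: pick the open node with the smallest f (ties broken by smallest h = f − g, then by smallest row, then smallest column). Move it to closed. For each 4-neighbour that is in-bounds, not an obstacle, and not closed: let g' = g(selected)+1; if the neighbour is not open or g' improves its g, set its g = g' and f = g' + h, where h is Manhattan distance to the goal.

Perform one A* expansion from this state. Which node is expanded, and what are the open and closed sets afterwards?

step 1: expand (1,5) (f=7, h=4) → closed; open now [(1,4) g=4 f=7, (1,6) g=4 f=9, (2,4) g=3 f=7, (2,6) g=3 f=9, (3,4) g=2 f=7, (3,6) g=2 f=9, (4,4) g=1 f=7, (4,6) g=1 f=9, (5,5) g=1 f=9]

expanded=(1,5); open=[(1,4) g=4 f=7, (1,6) g=4 f=9, (2,4) g=3 f=7, (2,6) g=3 f=9, (3,4) g=2 f=7, (3,6) g=2 f=9, (4,4) g=1 f=7, (4,6) g=1 f=9, (5,5) g=1 f=9]; closed=[(1,5), (2,5), (3,5), (4,5)]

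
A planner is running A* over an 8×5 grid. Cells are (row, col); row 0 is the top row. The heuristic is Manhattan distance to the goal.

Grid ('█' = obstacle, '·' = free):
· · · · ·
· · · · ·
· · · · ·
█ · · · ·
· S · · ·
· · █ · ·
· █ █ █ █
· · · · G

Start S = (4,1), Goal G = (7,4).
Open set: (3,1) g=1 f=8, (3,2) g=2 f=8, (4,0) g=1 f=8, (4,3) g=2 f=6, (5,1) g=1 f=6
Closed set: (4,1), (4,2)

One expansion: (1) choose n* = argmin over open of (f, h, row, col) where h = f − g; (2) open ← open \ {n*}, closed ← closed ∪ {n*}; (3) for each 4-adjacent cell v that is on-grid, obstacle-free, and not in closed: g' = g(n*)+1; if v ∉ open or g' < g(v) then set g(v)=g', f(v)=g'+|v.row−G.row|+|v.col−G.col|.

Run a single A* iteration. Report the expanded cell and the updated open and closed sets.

step 1: expand (4,3) (f=6, h=4) → closed; open now [(3,1) g=1 f=8, (3,2) g=2 f=8, (3,3) g=3 f=8, (4,0) g=1 f=8, (4,4) g=3 f=6, (5,1) g=1 f=6, (5,3) g=3 f=6]

expanded=(4,3); open=[(3,1) g=1 f=8, (3,2) g=2 f=8, (3,3) g=3 f=8, (4,0) g=1 f=8, (4,4) g=3 f=6, (5,1) g=1 f=6, (5,3) g=3 f=6]; closed=[(4,1), (4,2), (4,3)]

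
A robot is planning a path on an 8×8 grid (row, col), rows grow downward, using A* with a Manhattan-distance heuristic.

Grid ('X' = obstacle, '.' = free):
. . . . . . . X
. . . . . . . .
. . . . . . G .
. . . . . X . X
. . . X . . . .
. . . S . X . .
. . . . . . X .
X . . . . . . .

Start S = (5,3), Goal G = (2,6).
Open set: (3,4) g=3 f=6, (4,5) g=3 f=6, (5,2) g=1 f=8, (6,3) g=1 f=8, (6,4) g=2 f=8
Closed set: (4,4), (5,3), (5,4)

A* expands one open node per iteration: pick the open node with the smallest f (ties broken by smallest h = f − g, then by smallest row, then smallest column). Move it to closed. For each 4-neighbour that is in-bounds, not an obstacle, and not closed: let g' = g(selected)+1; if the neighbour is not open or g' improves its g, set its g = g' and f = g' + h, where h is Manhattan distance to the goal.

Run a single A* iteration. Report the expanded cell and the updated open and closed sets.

expanded=(3,4); open=[(2,4) g=4 f=6, (3,3) g=4 f=8, (4,5) g=3 f=6, (5,2) g=1 f=8, (6,3) g=1 f=8, (6,4) g=2 f=8]; closed=[(3,4), (4,4), (5,3), (5,4)]

step 1: expand (3,4) (f=6, h=3) → closed; open now [(2,4) g=4 f=6, (3,3) g=4 f=8, (4,5) g=3 f=6, (5,2) g=1 f=8, (6,3) g=1 f=8, (6,4) g=2 f=8]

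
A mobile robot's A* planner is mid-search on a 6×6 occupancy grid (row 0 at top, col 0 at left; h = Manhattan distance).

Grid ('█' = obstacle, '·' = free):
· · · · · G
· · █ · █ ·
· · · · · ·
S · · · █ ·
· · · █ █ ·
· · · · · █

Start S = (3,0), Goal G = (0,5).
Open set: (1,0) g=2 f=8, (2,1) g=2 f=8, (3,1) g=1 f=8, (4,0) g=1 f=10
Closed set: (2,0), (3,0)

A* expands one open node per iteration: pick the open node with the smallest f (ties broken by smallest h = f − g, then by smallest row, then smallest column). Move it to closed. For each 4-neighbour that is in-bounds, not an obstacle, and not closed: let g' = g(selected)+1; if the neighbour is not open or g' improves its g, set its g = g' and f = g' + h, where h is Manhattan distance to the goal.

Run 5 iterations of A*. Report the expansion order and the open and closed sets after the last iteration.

step 1: expand (1,0) (f=8, h=6) → closed; open now [(0,0) g=3 f=8, (1,1) g=3 f=8, (2,1) g=2 f=8, (3,1) g=1 f=8, (4,0) g=1 f=10]
step 2: expand (0,0) (f=8, h=5) → closed; open now [(0,1) g=4 f=8, (1,1) g=3 f=8, (2,1) g=2 f=8, (3,1) g=1 f=8, (4,0) g=1 f=10]
step 3: expand (0,1) (f=8, h=4) → closed; open now [(0,2) g=5 f=8, (1,1) g=3 f=8, (2,1) g=2 f=8, (3,1) g=1 f=8, (4,0) g=1 f=10]
step 4: expand (0,2) (f=8, h=3) → closed; open now [(0,3) g=6 f=8, (1,1) g=3 f=8, (2,1) g=2 f=8, (3,1) g=1 f=8, (4,0) g=1 f=10]
step 5: expand (0,3) (f=8, h=2) → closed; open now [(0,4) g=7 f=8, (1,1) g=3 f=8, (1,3) g=7 f=10, (2,1) g=2 f=8, (3,1) g=1 f=8, (4,0) g=1 f=10]

order=[(1,0) → (0,0) → (0,1) → (0,2) → (0,3)]; open=[(0,4) g=7 f=8, (1,1) g=3 f=8, (1,3) g=7 f=10, (2,1) g=2 f=8, (3,1) g=1 f=8, (4,0) g=1 f=10]; closed=[(0,0), (0,1), (0,2), (0,3), (1,0), (2,0), (3,0)]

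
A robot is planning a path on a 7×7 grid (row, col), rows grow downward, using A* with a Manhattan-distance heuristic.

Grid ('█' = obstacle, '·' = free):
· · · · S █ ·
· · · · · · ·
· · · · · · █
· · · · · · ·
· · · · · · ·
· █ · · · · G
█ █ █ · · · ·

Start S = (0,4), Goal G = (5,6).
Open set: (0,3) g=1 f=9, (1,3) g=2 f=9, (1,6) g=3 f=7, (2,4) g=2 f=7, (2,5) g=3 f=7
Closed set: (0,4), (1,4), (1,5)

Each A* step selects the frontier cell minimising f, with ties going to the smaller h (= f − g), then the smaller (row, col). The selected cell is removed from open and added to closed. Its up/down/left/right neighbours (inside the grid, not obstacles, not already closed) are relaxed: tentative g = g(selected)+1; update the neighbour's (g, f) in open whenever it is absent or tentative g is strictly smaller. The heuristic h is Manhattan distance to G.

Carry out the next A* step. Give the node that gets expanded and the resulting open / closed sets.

expanded=(1,6); open=[(0,3) g=1 f=9, (0,6) g=4 f=9, (1,3) g=2 f=9, (2,4) g=2 f=7, (2,5) g=3 f=7]; closed=[(0,4), (1,4), (1,5), (1,6)]

step 1: expand (1,6) (f=7, h=4) → closed; open now [(0,3) g=1 f=9, (0,6) g=4 f=9, (1,3) g=2 f=9, (2,4) g=2 f=7, (2,5) g=3 f=7]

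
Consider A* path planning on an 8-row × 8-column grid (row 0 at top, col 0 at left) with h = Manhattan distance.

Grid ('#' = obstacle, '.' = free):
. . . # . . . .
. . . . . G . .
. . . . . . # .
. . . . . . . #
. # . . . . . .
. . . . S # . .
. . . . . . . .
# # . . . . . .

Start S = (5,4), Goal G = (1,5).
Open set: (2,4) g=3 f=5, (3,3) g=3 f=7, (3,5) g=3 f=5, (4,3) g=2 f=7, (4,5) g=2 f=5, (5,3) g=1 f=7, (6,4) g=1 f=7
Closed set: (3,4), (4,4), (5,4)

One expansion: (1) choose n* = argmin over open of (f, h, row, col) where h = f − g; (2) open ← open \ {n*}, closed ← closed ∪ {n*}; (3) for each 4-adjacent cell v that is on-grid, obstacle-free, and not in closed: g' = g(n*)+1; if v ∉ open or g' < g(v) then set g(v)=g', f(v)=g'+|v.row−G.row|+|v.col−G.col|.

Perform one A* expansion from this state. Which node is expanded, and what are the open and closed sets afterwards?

step 1: expand (2,4) (f=5, h=2) → closed; open now [(1,4) g=4 f=5, (2,3) g=4 f=7, (2,5) g=4 f=5, (3,3) g=3 f=7, (3,5) g=3 f=5, (4,3) g=2 f=7, (4,5) g=2 f=5, (5,3) g=1 f=7, (6,4) g=1 f=7]

expanded=(2,4); open=[(1,4) g=4 f=5, (2,3) g=4 f=7, (2,5) g=4 f=5, (3,3) g=3 f=7, (3,5) g=3 f=5, (4,3) g=2 f=7, (4,5) g=2 f=5, (5,3) g=1 f=7, (6,4) g=1 f=7]; closed=[(2,4), (3,4), (4,4), (5,4)]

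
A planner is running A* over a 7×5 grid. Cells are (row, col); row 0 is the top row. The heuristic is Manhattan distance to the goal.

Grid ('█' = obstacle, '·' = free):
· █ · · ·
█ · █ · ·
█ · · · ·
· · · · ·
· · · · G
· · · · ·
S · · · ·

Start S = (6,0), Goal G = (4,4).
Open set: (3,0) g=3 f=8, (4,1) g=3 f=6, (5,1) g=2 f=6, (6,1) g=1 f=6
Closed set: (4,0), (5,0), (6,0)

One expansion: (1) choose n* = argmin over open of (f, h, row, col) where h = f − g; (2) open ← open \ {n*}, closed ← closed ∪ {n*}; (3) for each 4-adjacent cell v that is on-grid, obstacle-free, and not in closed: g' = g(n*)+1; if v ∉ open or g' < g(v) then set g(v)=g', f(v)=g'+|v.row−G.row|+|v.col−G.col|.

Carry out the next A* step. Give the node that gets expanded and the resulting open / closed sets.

step 1: expand (4,1) (f=6, h=3) → closed; open now [(3,0) g=3 f=8, (3,1) g=4 f=8, (4,2) g=4 f=6, (5,1) g=2 f=6, (6,1) g=1 f=6]

expanded=(4,1); open=[(3,0) g=3 f=8, (3,1) g=4 f=8, (4,2) g=4 f=6, (5,1) g=2 f=6, (6,1) g=1 f=6]; closed=[(4,0), (4,1), (5,0), (6,0)]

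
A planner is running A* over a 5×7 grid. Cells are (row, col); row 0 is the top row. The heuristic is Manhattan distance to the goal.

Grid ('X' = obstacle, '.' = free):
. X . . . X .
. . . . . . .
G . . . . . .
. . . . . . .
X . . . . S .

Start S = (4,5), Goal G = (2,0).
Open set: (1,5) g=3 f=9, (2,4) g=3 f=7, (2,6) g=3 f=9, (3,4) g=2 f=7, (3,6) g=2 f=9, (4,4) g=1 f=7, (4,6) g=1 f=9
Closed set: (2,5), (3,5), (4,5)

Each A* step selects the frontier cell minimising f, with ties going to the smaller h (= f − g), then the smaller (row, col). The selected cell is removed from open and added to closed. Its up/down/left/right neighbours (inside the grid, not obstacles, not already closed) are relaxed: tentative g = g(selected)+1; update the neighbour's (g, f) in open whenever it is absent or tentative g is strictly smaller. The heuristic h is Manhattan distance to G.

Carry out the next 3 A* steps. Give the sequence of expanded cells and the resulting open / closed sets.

order=[(2,4) → (2,3) → (2,2)]; open=[(1,2) g=6 f=9, (1,3) g=5 f=9, (1,4) g=4 f=9, (1,5) g=3 f=9, (2,1) g=6 f=7, (2,6) g=3 f=9, (3,2) g=6 f=9, (3,3) g=5 f=9, (3,4) g=2 f=7, (3,6) g=2 f=9, (4,4) g=1 f=7, (4,6) g=1 f=9]; closed=[(2,2), (2,3), (2,4), (2,5), (3,5), (4,5)]

step 1: expand (2,4) (f=7, h=4) → closed; open now [(1,4) g=4 f=9, (1,5) g=3 f=9, (2,3) g=4 f=7, (2,6) g=3 f=9, (3,4) g=2 f=7, (3,6) g=2 f=9, (4,4) g=1 f=7, (4,6) g=1 f=9]
step 2: expand (2,3) (f=7, h=3) → closed; open now [(1,3) g=5 f=9, (1,4) g=4 f=9, (1,5) g=3 f=9, (2,2) g=5 f=7, (2,6) g=3 f=9, (3,3) g=5 f=9, (3,4) g=2 f=7, (3,6) g=2 f=9, (4,4) g=1 f=7, (4,6) g=1 f=9]
step 3: expand (2,2) (f=7, h=2) → closed; open now [(1,2) g=6 f=9, (1,3) g=5 f=9, (1,4) g=4 f=9, (1,5) g=3 f=9, (2,1) g=6 f=7, (2,6) g=3 f=9, (3,2) g=6 f=9, (3,3) g=5 f=9, (3,4) g=2 f=7, (3,6) g=2 f=9, (4,4) g=1 f=7, (4,6) g=1 f=9]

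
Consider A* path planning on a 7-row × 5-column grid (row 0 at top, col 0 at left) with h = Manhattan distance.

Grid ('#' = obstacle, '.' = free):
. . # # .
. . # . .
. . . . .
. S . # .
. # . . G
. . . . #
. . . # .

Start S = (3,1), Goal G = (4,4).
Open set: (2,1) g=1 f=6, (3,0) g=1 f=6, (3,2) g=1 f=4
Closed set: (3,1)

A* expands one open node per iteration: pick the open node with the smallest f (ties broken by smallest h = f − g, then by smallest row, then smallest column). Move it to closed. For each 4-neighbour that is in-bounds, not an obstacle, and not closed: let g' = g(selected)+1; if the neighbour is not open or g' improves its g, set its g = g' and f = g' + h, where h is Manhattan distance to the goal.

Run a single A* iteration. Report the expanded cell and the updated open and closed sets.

step 1: expand (3,2) (f=4, h=3) → closed; open now [(2,1) g=1 f=6, (2,2) g=2 f=6, (3,0) g=1 f=6, (4,2) g=2 f=4]

expanded=(3,2); open=[(2,1) g=1 f=6, (2,2) g=2 f=6, (3,0) g=1 f=6, (4,2) g=2 f=4]; closed=[(3,1), (3,2)]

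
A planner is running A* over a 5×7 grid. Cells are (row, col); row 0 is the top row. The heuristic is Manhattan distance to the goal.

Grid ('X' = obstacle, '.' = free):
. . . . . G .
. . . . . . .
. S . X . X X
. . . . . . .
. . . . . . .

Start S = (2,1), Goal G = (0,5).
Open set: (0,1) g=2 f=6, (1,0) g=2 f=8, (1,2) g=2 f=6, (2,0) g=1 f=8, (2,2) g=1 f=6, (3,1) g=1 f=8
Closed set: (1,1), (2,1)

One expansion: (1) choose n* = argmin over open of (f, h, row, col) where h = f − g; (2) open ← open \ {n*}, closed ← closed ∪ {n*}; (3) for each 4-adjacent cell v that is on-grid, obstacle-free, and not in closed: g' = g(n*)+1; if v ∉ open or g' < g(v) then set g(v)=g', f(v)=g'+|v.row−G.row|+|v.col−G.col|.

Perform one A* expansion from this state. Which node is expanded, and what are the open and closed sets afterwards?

step 1: expand (0,1) (f=6, h=4) → closed; open now [(0,0) g=3 f=8, (0,2) g=3 f=6, (1,0) g=2 f=8, (1,2) g=2 f=6, (2,0) g=1 f=8, (2,2) g=1 f=6, (3,1) g=1 f=8]

expanded=(0,1); open=[(0,0) g=3 f=8, (0,2) g=3 f=6, (1,0) g=2 f=8, (1,2) g=2 f=6, (2,0) g=1 f=8, (2,2) g=1 f=6, (3,1) g=1 f=8]; closed=[(0,1), (1,1), (2,1)]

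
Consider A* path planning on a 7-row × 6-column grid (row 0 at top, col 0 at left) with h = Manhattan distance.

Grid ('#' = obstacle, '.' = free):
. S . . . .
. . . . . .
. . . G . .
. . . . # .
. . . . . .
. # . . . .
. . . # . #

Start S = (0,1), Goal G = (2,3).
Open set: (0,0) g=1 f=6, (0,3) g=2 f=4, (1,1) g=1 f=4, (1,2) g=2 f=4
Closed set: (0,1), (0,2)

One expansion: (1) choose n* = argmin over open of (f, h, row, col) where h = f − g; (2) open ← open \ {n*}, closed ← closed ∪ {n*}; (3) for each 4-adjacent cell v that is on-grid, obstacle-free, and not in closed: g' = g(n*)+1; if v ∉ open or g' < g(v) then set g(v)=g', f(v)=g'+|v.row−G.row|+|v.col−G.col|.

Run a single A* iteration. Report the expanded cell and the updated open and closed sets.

step 1: expand (0,3) (f=4, h=2) → closed; open now [(0,0) g=1 f=6, (0,4) g=3 f=6, (1,1) g=1 f=4, (1,2) g=2 f=4, (1,3) g=3 f=4]

expanded=(0,3); open=[(0,0) g=1 f=6, (0,4) g=3 f=6, (1,1) g=1 f=4, (1,2) g=2 f=4, (1,3) g=3 f=4]; closed=[(0,1), (0,2), (0,3)]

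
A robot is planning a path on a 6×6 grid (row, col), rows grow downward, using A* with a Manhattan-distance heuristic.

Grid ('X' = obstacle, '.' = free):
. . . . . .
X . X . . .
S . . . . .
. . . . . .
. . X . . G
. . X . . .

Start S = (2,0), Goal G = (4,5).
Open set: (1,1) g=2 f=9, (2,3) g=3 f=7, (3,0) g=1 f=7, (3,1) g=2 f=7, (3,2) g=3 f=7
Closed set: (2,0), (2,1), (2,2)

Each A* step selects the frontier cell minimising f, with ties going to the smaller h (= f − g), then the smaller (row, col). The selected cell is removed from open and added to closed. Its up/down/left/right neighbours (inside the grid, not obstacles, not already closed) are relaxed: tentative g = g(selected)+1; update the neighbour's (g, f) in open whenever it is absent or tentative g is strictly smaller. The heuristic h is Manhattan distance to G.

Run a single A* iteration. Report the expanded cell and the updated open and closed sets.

step 1: expand (2,3) (f=7, h=4) → closed; open now [(1,1) g=2 f=9, (1,3) g=4 f=9, (2,4) g=4 f=7, (3,0) g=1 f=7, (3,1) g=2 f=7, (3,2) g=3 f=7, (3,3) g=4 f=7]

expanded=(2,3); open=[(1,1) g=2 f=9, (1,3) g=4 f=9, (2,4) g=4 f=7, (3,0) g=1 f=7, (3,1) g=2 f=7, (3,2) g=3 f=7, (3,3) g=4 f=7]; closed=[(2,0), (2,1), (2,2), (2,3)]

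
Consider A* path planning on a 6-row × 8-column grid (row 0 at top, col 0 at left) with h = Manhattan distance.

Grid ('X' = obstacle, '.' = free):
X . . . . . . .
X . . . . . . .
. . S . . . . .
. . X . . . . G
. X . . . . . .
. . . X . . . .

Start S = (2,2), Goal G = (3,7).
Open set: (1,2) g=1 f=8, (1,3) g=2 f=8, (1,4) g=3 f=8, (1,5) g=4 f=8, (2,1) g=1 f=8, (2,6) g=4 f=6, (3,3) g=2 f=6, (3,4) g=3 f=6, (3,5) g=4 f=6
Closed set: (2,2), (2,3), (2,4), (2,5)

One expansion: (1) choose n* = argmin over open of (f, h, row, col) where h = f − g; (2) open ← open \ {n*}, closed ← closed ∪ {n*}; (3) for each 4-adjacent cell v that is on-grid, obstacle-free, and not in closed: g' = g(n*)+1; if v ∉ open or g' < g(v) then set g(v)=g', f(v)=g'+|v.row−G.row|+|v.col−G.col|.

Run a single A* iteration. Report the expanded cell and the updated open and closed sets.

expanded=(2,6); open=[(1,2) g=1 f=8, (1,3) g=2 f=8, (1,4) g=3 f=8, (1,5) g=4 f=8, (1,6) g=5 f=8, (2,1) g=1 f=8, (2,7) g=5 f=6, (3,3) g=2 f=6, (3,4) g=3 f=6, (3,5) g=4 f=6, (3,6) g=5 f=6]; closed=[(2,2), (2,3), (2,4), (2,5), (2,6)]

step 1: expand (2,6) (f=6, h=2) → closed; open now [(1,2) g=1 f=8, (1,3) g=2 f=8, (1,4) g=3 f=8, (1,5) g=4 f=8, (1,6) g=5 f=8, (2,1) g=1 f=8, (2,7) g=5 f=6, (3,3) g=2 f=6, (3,4) g=3 f=6, (3,5) g=4 f=6, (3,6) g=5 f=6]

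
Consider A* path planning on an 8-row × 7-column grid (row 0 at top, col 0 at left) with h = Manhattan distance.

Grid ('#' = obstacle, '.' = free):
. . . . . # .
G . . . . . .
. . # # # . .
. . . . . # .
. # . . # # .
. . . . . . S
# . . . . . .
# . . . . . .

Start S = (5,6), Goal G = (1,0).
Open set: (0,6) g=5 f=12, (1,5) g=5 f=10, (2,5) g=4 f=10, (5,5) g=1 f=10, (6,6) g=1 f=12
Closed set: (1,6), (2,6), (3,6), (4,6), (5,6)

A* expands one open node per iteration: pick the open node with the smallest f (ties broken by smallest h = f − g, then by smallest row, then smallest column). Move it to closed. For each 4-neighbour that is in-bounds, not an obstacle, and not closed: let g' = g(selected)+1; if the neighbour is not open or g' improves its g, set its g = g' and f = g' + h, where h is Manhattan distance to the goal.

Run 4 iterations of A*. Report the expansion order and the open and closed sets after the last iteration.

step 1: expand (1,5) (f=10, h=5) → closed; open now [(0,6) g=5 f=12, (1,4) g=6 f=10, (2,5) g=4 f=10, (5,5) g=1 f=10, (6,6) g=1 f=12]
step 2: expand (1,4) (f=10, h=4) → closed; open now [(0,4) g=7 f=12, (0,6) g=5 f=12, (1,3) g=7 f=10, (2,5) g=4 f=10, (5,5) g=1 f=10, (6,6) g=1 f=12]
step 3: expand (1,3) (f=10, h=3) → closed; open now [(0,3) g=8 f=12, (0,4) g=7 f=12, (0,6) g=5 f=12, (1,2) g=8 f=10, (2,5) g=4 f=10, (5,5) g=1 f=10, (6,6) g=1 f=12]
step 4: expand (1,2) (f=10, h=2) → closed; open now [(0,2) g=9 f=12, (0,3) g=8 f=12, (0,4) g=7 f=12, (0,6) g=5 f=12, (1,1) g=9 f=10, (2,5) g=4 f=10, (5,5) g=1 f=10, (6,6) g=1 f=12]

order=[(1,5) → (1,4) → (1,3) → (1,2)]; open=[(0,2) g=9 f=12, (0,3) g=8 f=12, (0,4) g=7 f=12, (0,6) g=5 f=12, (1,1) g=9 f=10, (2,5) g=4 f=10, (5,5) g=1 f=10, (6,6) g=1 f=12]; closed=[(1,2), (1,3), (1,4), (1,5), (1,6), (2,6), (3,6), (4,6), (5,6)]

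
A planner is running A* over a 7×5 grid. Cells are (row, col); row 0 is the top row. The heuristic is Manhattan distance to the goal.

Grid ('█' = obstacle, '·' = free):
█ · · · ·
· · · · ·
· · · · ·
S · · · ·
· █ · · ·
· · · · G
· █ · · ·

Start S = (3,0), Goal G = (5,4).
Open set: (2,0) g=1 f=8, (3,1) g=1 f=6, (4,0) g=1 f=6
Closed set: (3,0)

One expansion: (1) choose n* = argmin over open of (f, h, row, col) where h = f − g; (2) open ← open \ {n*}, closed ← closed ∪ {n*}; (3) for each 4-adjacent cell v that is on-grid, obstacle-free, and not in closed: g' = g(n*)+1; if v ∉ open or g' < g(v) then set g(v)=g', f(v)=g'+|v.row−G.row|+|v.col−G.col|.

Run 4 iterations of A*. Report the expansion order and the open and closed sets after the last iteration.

order=[(3,1) → (3,2) → (3,3) → (3,4)]; open=[(2,0) g=1 f=8, (2,1) g=2 f=8, (2,2) g=3 f=8, (2,3) g=4 f=8, (2,4) g=5 f=8, (4,0) g=1 f=6, (4,2) g=3 f=6, (4,3) g=4 f=6, (4,4) g=5 f=6]; closed=[(3,0), (3,1), (3,2), (3,3), (3,4)]

step 1: expand (3,1) (f=6, h=5) → closed; open now [(2,0) g=1 f=8, (2,1) g=2 f=8, (3,2) g=2 f=6, (4,0) g=1 f=6]
step 2: expand (3,2) (f=6, h=4) → closed; open now [(2,0) g=1 f=8, (2,1) g=2 f=8, (2,2) g=3 f=8, (3,3) g=3 f=6, (4,0) g=1 f=6, (4,2) g=3 f=6]
step 3: expand (3,3) (f=6, h=3) → closed; open now [(2,0) g=1 f=8, (2,1) g=2 f=8, (2,2) g=3 f=8, (2,3) g=4 f=8, (3,4) g=4 f=6, (4,0) g=1 f=6, (4,2) g=3 f=6, (4,3) g=4 f=6]
step 4: expand (3,4) (f=6, h=2) → closed; open now [(2,0) g=1 f=8, (2,1) g=2 f=8, (2,2) g=3 f=8, (2,3) g=4 f=8, (2,4) g=5 f=8, (4,0) g=1 f=6, (4,2) g=3 f=6, (4,3) g=4 f=6, (4,4) g=5 f=6]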